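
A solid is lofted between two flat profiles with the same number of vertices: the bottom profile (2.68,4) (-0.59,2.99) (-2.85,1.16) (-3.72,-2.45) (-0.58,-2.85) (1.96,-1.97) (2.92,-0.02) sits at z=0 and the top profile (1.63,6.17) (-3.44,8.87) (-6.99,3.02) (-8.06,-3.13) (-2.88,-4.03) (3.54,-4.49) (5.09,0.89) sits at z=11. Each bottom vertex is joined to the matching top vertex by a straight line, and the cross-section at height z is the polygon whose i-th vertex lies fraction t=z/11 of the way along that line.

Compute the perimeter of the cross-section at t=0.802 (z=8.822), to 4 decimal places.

Perimeter at t=0.802: 38.0609

Cross-section at t=0.802: each vertex is (1-t)·p0[i] + t·p1[i].
  v1: (1-0.802)·(2.68,4) + 0.802·(1.63,6.17) = (1.8379,5.7403)
  v2: (1-0.802)·(-0.59,2.99) + 0.802·(-3.44,8.87) = (-2.8757,7.7058)
  v3: (1-0.802)·(-2.85,1.16) + 0.802·(-6.99,3.02) = (-6.1703,2.6517)
  v4: (1-0.802)·(-3.72,-2.45) + 0.802·(-8.06,-3.13) = (-7.2007,-2.9954)
  v5: (1-0.802)·(-0.58,-2.85) + 0.802·(-2.88,-4.03) = (-2.4246,-3.7964)
  v6: (1-0.802)·(1.96,-1.97) + 0.802·(3.54,-4.49) = (3.2272,-3.9910)
  v7: (1-0.802)·(2.92,-0.02) + 0.802·(5.09,0.89) = (4.6603,0.7098)
Perimeter = Σ |v_{i+1} − v_i|:
  edge 1→2: √(-4.7136² + 1.9654²) = 5.1069 (running 5.1069)
  edge 2→3: √(-3.2946² + -5.0540²) = 6.0330 (running 11.1400)
  edge 3→4: √(-1.0304² + -5.6471²) = 5.7403 (running 16.8803)
  edge 4→5: √(4.7761² + -0.8010²) = 4.8428 (running 21.7231)
  edge 5→6: √(5.6518² + -0.1947²) = 5.6551 (running 27.3782)
  edge 6→7: √(1.4332² + 4.7009²) = 4.9145 (running 32.2927)
  edge 7→1: √(-2.8224² + 5.0305²) = 5.7682 (running 38.0609)
Perimeter = 38.0609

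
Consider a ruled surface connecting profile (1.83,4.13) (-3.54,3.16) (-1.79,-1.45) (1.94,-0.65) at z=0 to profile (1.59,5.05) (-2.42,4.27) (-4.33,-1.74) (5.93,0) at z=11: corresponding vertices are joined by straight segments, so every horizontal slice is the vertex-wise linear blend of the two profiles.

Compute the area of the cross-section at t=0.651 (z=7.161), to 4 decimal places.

Cross-section at t=0.651: each vertex is (1-t)·p0[i] + t·p1[i].
  v1: (1-0.651)·(1.83,4.13) + 0.651·(1.59,5.05) = (1.6738,4.7289)
  v2: (1-0.651)·(-3.54,3.16) + 0.651·(-2.42,4.27) = (-2.8109,3.8826)
  v3: (1-0.651)·(-1.79,-1.45) + 0.651·(-4.33,-1.74) = (-3.4435,-1.6388)
  v4: (1-0.651)·(1.94,-0.65) + 0.651·(5.93,0) = (4.5375,-0.2268)
Shoelace sum Σ(x_i·y_{i+1} − x_{i+1}·y_i):
  i=1: 1.6738·3.8826 − -2.8109·4.7289 = +19.7910 (running +19.7910)
  i=2: -2.8109·-1.6388 − -3.4435·3.8826 = +17.9764 (running +37.7673)
  i=3: -3.4435·-0.2268 − 4.5375·-1.6388 = +8.2172 (running +45.9845)
  i=4: 4.5375·4.7289 − 1.6738·-0.2268 = +21.8371 (running +67.8216)
Area = |Σ|/2 = |67.8216|/2 = 33.9108

Area at t=0.651: 33.9108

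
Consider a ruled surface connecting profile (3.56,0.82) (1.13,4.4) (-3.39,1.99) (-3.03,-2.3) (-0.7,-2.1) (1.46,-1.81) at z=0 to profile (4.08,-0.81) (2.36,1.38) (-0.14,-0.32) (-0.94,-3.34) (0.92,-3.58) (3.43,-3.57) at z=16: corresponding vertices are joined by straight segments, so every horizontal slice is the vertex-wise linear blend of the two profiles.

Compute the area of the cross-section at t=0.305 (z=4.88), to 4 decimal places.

Cross-section at t=0.305: each vertex is (1-t)·p0[i] + t·p1[i].
  v1: (1-0.305)·(3.56,0.82) + 0.305·(4.08,-0.81) = (3.7186,0.3228)
  v2: (1-0.305)·(1.13,4.4) + 0.305·(2.36,1.38) = (1.5051,3.4789)
  v3: (1-0.305)·(-3.39,1.99) + 0.305·(-0.14,-0.32) = (-2.3988,1.2855)
  v4: (1-0.305)·(-3.03,-2.3) + 0.305·(-0.94,-3.34) = (-2.3925,-2.6172)
  v5: (1-0.305)·(-0.7,-2.1) + 0.305·(0.92,-3.58) = (-0.2059,-2.5514)
  v6: (1-0.305)·(1.46,-1.81) + 0.305·(3.43,-3.57) = (2.0609,-2.3468)
Shoelace sum Σ(x_i·y_{i+1} − x_{i+1}·y_i):
  i=1: 3.7186·3.4789 − 1.5051·0.3228 = +12.4507 (running +12.4507)
  i=2: 1.5051·1.2855 − -2.3988·3.4789 = +10.2798 (running +22.7305)
  i=3: -2.3988·-2.6172 − -2.3925·1.2855 = +9.3535 (running +32.0840)
  i=4: -2.3925·-2.5514 − -0.2059·-2.6172 = +5.5655 (running +37.6495)
  i=5: -0.2059·-2.3468 − 2.0609·-2.5514 = +5.7413 (running +43.3907)
  i=6: 2.0609·0.3228 − 3.7186·-2.3468 = +9.3922 (running +52.7829)
Area = |Σ|/2 = |52.7829|/2 = 26.3915

Area at t=0.305: 26.3915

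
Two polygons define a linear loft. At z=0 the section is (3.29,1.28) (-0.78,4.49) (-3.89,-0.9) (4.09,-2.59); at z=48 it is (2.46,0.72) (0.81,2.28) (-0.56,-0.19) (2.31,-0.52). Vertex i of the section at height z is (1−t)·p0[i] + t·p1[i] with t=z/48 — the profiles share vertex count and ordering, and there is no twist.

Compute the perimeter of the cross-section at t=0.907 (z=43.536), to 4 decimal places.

Perimeter at t=0.907: 10.5426

Cross-section at t=0.907: each vertex is (1-t)·p0[i] + t·p1[i].
  v1: (1-0.907)·(3.29,1.28) + 0.907·(2.46,0.72) = (2.5372,0.7721)
  v2: (1-0.907)·(-0.78,4.49) + 0.907·(0.81,2.28) = (0.6621,2.4855)
  v3: (1-0.907)·(-3.89,-0.9) + 0.907·(-0.56,-0.19) = (-0.8697,-0.2560)
  v4: (1-0.907)·(4.09,-2.59) + 0.907·(2.31,-0.52) = (2.4755,-0.7125)
Perimeter = Σ |v_{i+1} − v_i|:
  edge 1→2: √(-1.8751² + 1.7134²) = 2.5400 (running 2.5400)
  edge 2→3: √(-1.5318² + -2.7416²) = 3.1405 (running 5.6805)
  edge 3→4: √(3.3452² + -0.4565²) = 3.3762 (running 9.0567)
  edge 4→1: √(0.0617² + 1.4846²) = 1.4859 (running 10.5426)
Perimeter = 10.5426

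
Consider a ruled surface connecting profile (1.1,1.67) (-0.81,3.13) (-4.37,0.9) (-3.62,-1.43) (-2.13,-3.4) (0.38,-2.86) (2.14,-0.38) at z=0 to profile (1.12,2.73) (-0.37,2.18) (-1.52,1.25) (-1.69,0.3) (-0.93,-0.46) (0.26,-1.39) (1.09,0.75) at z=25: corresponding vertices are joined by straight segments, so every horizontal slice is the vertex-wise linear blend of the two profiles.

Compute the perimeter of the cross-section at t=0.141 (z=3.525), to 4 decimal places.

Cross-section at t=0.141: each vertex is (1-t)·p0[i] + t·p1[i].
  v1: (1-0.141)·(1.1,1.67) + 0.141·(1.12,2.73) = (1.1028,1.8195)
  v2: (1-0.141)·(-0.81,3.13) + 0.141·(-0.37,2.18) = (-0.7480,2.9960)
  v3: (1-0.141)·(-4.37,0.9) + 0.141·(-1.52,1.25) = (-3.9682,0.9494)
  v4: (1-0.141)·(-3.62,-1.43) + 0.141·(-1.69,0.3) = (-3.3479,-1.1861)
  v5: (1-0.141)·(-2.13,-3.4) + 0.141·(-0.93,-0.46) = (-1.9608,-2.9855)
  v6: (1-0.141)·(0.38,-2.86) + 0.141·(0.26,-1.39) = (0.3631,-2.6527)
  v7: (1-0.141)·(2.14,-0.38) + 0.141·(1.09,0.75) = (1.9920,-0.2207)
Perimeter = Σ |v_{i+1} − v_i|:
  edge 1→2: √(-1.8508² + 1.1766²) = 2.1931 (running 2.1931)
  edge 2→3: √(-3.2202² + -2.0467²) = 3.8156 (running 6.0087)
  edge 3→4: √(0.6203² + -2.1354²) = 2.2237 (running 8.2324)
  edge 4→5: √(1.3871² + -1.7994²) = 2.2720 (running 10.5043)
  edge 5→6: √(2.3239² + 0.3327²) = 2.3476 (running 12.8519)
  edge 6→7: √(1.6289² + 2.4321²) = 2.9271 (running 15.7790)
  edge 7→1: √(-0.8891² + 2.0401²) = 2.2255 (running 18.0045)
Perimeter = 18.0045

Perimeter at t=0.141: 18.0045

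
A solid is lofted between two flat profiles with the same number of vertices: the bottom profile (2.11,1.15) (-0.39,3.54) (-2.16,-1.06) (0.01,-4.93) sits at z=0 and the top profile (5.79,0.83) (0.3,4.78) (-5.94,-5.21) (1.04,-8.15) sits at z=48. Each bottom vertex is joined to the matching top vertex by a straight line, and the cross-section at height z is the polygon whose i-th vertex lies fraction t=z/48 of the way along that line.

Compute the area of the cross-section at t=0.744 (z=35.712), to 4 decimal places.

Area at t=0.744: 59.5335

Cross-section at t=0.744: each vertex is (1-t)·p0[i] + t·p1[i].
  v1: (1-0.744)·(2.11,1.15) + 0.744·(5.79,0.83) = (4.8479,0.9119)
  v2: (1-0.744)·(-0.39,3.54) + 0.744·(0.3,4.78) = (0.1234,4.4626)
  v3: (1-0.744)·(-2.16,-1.06) + 0.744·(-5.94,-5.21) = (-4.9723,-4.1476)
  v4: (1-0.744)·(0.01,-4.93) + 0.744·(1.04,-8.15) = (0.7763,-7.3257)
Shoelace sum Σ(x_i·y_{i+1} − x_{i+1}·y_i):
  i=1: 4.8479·4.4626 − 0.1234·0.9119 = +21.5216 (running +21.5216)
  i=2: 0.1234·-4.1476 − -4.9723·4.4626 = +21.6776 (running +43.1993)
  i=3: -4.9723·-7.3257 − 0.7763·-4.1476 = +39.6455 (running +82.8448)
  i=4: 0.7763·0.9119 − 4.8479·-7.3257 = +36.2223 (running +119.0670)
Area = |Σ|/2 = |119.0670|/2 = 59.5335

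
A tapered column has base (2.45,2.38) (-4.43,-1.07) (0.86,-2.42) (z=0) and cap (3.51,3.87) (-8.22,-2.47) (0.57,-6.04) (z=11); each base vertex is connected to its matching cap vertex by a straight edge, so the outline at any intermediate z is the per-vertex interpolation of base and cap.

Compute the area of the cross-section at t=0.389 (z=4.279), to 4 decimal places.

Area at t=0.389: 24.9155

Cross-section at t=0.389: each vertex is (1-t)·p0[i] + t·p1[i].
  v1: (1-0.389)·(2.45,2.38) + 0.389·(3.51,3.87) = (2.8623,2.9596)
  v2: (1-0.389)·(-4.43,-1.07) + 0.389·(-8.22,-2.47) = (-5.9043,-1.6146)
  v3: (1-0.389)·(0.86,-2.42) + 0.389·(0.57,-6.04) = (0.7472,-3.8282)
Shoelace sum Σ(x_i·y_{i+1} − x_{i+1}·y_i):
  i=1: 2.8623·-1.6146 − -5.9043·2.9596 = +12.8529 (running +12.8529)
  i=2: -5.9043·-3.8282 − 0.7472·-1.6146 = +23.8092 (running +36.6621)
  i=3: 0.7472·2.9596 − 2.8623·-3.8282 = +13.1689 (running +49.8310)
Area = |Σ|/2 = |49.8310|/2 = 24.9155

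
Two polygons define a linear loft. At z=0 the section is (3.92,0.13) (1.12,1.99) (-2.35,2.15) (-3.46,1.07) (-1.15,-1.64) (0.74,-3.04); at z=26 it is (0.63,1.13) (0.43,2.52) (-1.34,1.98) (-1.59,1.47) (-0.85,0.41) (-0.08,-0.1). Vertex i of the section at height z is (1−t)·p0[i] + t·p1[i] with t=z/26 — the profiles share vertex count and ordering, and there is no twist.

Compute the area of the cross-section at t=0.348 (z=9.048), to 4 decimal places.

Area at t=0.348: 13.7339

Cross-section at t=0.348: each vertex is (1-t)·p0[i] + t·p1[i].
  v1: (1-0.348)·(3.92,0.13) + 0.348·(0.63,1.13) = (2.7751,0.4780)
  v2: (1-0.348)·(1.12,1.99) + 0.348·(0.43,2.52) = (0.8799,2.1744)
  v3: (1-0.348)·(-2.35,2.15) + 0.348·(-1.34,1.98) = (-1.9985,2.0908)
  v4: (1-0.348)·(-3.46,1.07) + 0.348·(-1.59,1.47) = (-2.8092,1.2092)
  v5: (1-0.348)·(-1.15,-1.64) + 0.348·(-0.85,0.41) = (-1.0456,-0.9266)
  v6: (1-0.348)·(0.74,-3.04) + 0.348·(-0.08,-0.1) = (0.4546,-2.0169)
Shoelace sum Σ(x_i·y_{i+1} − x_{i+1}·y_i):
  i=1: 2.7751·2.1744 − 0.8799·0.4780 = +5.6137 (running +5.6137)
  i=2: 0.8799·2.0908 − -1.9985·2.1744 = +6.1854 (running +11.7990)
  i=3: -1.9985·1.2092 − -2.8092·2.0908 = +3.4571 (running +15.2561)
  i=4: -2.8092·-0.9266 − -1.0456·1.2092 = +3.8674 (running +19.1235)
  i=5: -1.0456·-2.0169 − 0.4546·-0.9266 = +2.5301 (running +21.6536)
  i=6: 0.4546·0.4780 − 2.7751·-2.0169 = +5.8143 (running +27.4679)
Area = |Σ|/2 = |27.4679|/2 = 13.7339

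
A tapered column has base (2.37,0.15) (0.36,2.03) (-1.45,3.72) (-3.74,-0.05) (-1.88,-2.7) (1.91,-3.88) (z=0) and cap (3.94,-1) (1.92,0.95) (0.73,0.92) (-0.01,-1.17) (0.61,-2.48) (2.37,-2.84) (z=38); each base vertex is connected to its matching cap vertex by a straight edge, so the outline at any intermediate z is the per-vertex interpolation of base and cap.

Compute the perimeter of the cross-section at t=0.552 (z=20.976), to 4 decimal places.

Perimeter at t=0.552: 15.6387

Cross-section at t=0.552: each vertex is (1-t)·p0[i] + t·p1[i].
  v1: (1-0.552)·(2.37,0.15) + 0.552·(3.94,-1) = (3.2366,-0.4848)
  v2: (1-0.552)·(0.36,2.03) + 0.552·(1.92,0.95) = (1.2211,1.4338)
  v3: (1-0.552)·(-1.45,3.72) + 0.552·(0.73,0.92) = (-0.2466,2.1744)
  v4: (1-0.552)·(-3.74,-0.05) + 0.552·(-0.01,-1.17) = (-1.6810,-0.6682)
  v5: (1-0.552)·(-1.88,-2.7) + 0.552·(0.61,-2.48) = (-0.5055,-2.5786)
  v6: (1-0.552)·(1.91,-3.88) + 0.552·(2.37,-2.84) = (2.1639,-3.3059)
Perimeter = Σ |v_{i+1} − v_i|:
  edge 1→2: √(-2.0155² + 1.9186²) = 2.7827 (running 2.7827)
  edge 2→3: √(-1.4678² + 0.7406²) = 1.6440 (running 4.4267)
  edge 3→4: √(-1.4344² + -2.8426²) = 3.1840 (running 7.6108)
  edge 4→5: √(1.1755² + -1.9103²) = 2.2430 (running 9.8538)
  edge 5→6: √(2.6694² + -0.7274²) = 2.7668 (running 12.6205)
  edge 6→1: √(1.0727² + 2.8211²) = 3.0182 (running 15.6387)
Perimeter = 15.6387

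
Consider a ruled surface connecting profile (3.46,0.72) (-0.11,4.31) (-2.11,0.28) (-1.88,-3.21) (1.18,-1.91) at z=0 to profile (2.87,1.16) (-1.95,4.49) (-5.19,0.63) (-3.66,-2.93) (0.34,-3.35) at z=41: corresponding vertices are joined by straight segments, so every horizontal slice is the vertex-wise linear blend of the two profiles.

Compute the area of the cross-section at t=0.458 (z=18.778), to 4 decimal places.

Area at t=0.458: 30.1377

Cross-section at t=0.458: each vertex is (1-t)·p0[i] + t·p1[i].
  v1: (1-0.458)·(3.46,0.72) + 0.458·(2.87,1.16) = (3.1898,0.9215)
  v2: (1-0.458)·(-0.11,4.31) + 0.458·(-1.95,4.49) = (-0.9527,4.3924)
  v3: (1-0.458)·(-2.11,0.28) + 0.458·(-5.19,0.63) = (-3.5206,0.4403)
  v4: (1-0.458)·(-1.88,-3.21) + 0.458·(-3.66,-2.93) = (-2.6952,-3.0818)
  v5: (1-0.458)·(1.18,-1.91) + 0.458·(0.34,-3.35) = (0.7953,-2.5695)
Shoelace sum Σ(x_i·y_{i+1} − x_{i+1}·y_i):
  i=1: 3.1898·4.3924 − -0.9527·0.9215 = +14.8889 (running +14.8889)
  i=2: -0.9527·0.4403 − -3.5206·4.3924 = +15.0447 (running +29.9336)
  i=3: -3.5206·-3.0818 − -2.6952·0.4403 = +12.0365 (running +41.9701)
  i=4: -2.6952·-2.5695 − 0.7953·-3.0818 = +9.3763 (running +51.3464)
  i=5: 0.7953·0.9215 − 3.1898·-2.5695 = +8.9291 (running +60.2755)
Area = |Σ|/2 = |60.2755|/2 = 30.1377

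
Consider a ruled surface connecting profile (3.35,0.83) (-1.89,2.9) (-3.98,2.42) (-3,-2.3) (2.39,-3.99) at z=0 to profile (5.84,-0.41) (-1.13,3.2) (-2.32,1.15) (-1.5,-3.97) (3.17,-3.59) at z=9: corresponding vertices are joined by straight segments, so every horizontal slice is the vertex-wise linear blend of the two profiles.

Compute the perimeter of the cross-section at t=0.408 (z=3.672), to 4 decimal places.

Cross-section at t=0.408: each vertex is (1-t)·p0[i] + t·p1[i].
  v1: (1-0.408)·(3.35,0.83) + 0.408·(5.84,-0.41) = (4.3659,0.3241)
  v2: (1-0.408)·(-1.89,2.9) + 0.408·(-1.13,3.2) = (-1.5799,3.0224)
  v3: (1-0.408)·(-3.98,2.42) + 0.408·(-2.32,1.15) = (-3.3027,1.9018)
  v4: (1-0.408)·(-3,-2.3) + 0.408·(-1.5,-3.97) = (-2.3880,-2.9814)
  v5: (1-0.408)·(2.39,-3.99) + 0.408·(3.17,-3.59) = (2.7082,-3.8268)
Perimeter = Σ |v_{i+1} − v_i|:
  edge 1→2: √(-5.9458² + 2.6983²) = 6.5295 (running 6.5295)
  edge 2→3: √(-1.7228² + -1.1206²) = 2.0552 (running 8.5846)
  edge 3→4: √(0.9147² + -4.8832²) = 4.9681 (running 13.5528)
  edge 4→5: √(5.0962² + -0.8454²) = 5.1659 (running 18.7187)
  edge 5→1: √(1.6577² + 4.1509²) = 4.4696 (running 23.1883)
Perimeter = 23.1883

Perimeter at t=0.408: 23.1883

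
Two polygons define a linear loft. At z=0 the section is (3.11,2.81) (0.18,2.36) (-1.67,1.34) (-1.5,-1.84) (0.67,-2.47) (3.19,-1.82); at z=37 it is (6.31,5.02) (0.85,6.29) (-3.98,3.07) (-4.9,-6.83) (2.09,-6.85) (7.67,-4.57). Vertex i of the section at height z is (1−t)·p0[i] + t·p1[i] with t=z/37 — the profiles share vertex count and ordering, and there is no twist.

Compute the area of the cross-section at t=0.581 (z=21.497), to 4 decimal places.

Cross-section at t=0.581: each vertex is (1-t)·p0[i] + t·p1[i].
  v1: (1-0.581)·(3.11,2.81) + 0.581·(6.31,5.02) = (4.9692,4.0940)
  v2: (1-0.581)·(0.18,2.36) + 0.581·(0.85,6.29) = (0.5693,4.6433)
  v3: (1-0.581)·(-1.67,1.34) + 0.581·(-3.98,3.07) = (-3.0121,2.3451)
  v4: (1-0.581)·(-1.5,-1.84) + 0.581·(-4.9,-6.83) = (-3.4754,-4.7392)
  v5: (1-0.581)·(0.67,-2.47) + 0.581·(2.09,-6.85) = (1.4950,-5.0148)
  v6: (1-0.581)·(3.19,-1.82) + 0.581·(7.67,-4.57) = (5.7929,-3.4178)
Shoelace sum Σ(x_i·y_{i+1} − x_{i+1}·y_i):
  i=1: 4.9692·4.6433 − 0.5693·4.0940 = +20.7430 (running +20.7430)
  i=2: 0.5693·2.3451 − -3.0121·4.6433 = +15.3212 (running +36.0643)
  i=3: -3.0121·-4.7392 − -3.4754·2.3451 = +22.4252 (running +58.4895)
  i=4: -3.4754·-5.0148 − 1.4950·-4.7392 = +24.5136 (running +83.0030)
  i=5: 1.4950·-3.4178 − 5.7929·-5.0148 = +23.9404 (running +106.9435)
  i=6: 5.7929·4.0940 − 4.9692·-3.4178 = +40.6996 (running +147.6431)
Area = |Σ|/2 = |147.6431|/2 = 73.8215

Area at t=0.581: 73.8215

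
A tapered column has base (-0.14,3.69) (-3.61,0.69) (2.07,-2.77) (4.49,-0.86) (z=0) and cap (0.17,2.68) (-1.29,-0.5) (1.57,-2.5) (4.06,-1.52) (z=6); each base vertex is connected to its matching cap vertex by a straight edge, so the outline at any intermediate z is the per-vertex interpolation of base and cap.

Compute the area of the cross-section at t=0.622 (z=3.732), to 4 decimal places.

Area at t=0.622: 17.0535

Cross-section at t=0.622: each vertex is (1-t)·p0[i] + t·p1[i].
  v1: (1-0.622)·(-0.14,3.69) + 0.622·(0.17,2.68) = (0.0528,3.0618)
  v2: (1-0.622)·(-3.61,0.69) + 0.622·(-1.29,-0.5) = (-2.1670,-0.0502)
  v3: (1-0.622)·(2.07,-2.77) + 0.622·(1.57,-2.5) = (1.7590,-2.6021)
  v4: (1-0.622)·(4.49,-0.86) + 0.622·(4.06,-1.52) = (4.2225,-1.2705)
Shoelace sum Σ(x_i·y_{i+1} − x_{i+1}·y_i):
  i=1: 0.0528·-0.0502 − -2.1670·3.0618 = +6.6321 (running +6.6321)
  i=2: -2.1670·-2.6021 − 1.7590·-0.0502 = +5.7268 (running +12.3589)
  i=3: 1.7590·-1.2705 − 4.2225·-2.6021 = +8.7525 (running +21.1114)
  i=4: 4.2225·3.0618 − 0.0528·-1.2705 = +12.9956 (running +34.1070)
Area = |Σ|/2 = |34.1070|/2 = 17.0535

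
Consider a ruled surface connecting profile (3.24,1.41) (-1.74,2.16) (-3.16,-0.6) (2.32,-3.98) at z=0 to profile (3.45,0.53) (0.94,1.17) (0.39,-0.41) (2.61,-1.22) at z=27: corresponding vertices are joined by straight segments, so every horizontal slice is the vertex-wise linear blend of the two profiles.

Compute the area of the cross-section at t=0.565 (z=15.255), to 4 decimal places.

Cross-section at t=0.565: each vertex is (1-t)·p0[i] + t·p1[i].
  v1: (1-0.565)·(3.24,1.41) + 0.565·(3.45,0.53) = (3.3586,0.9128)
  v2: (1-0.565)·(-1.74,2.16) + 0.565·(0.94,1.17) = (-0.2258,1.6007)
  v3: (1-0.565)·(-3.16,-0.6) + 0.565·(0.39,-0.41) = (-1.1543,-0.4926)
  v4: (1-0.565)·(2.32,-3.98) + 0.565·(2.61,-1.22) = (2.4838,-2.4206)
Shoelace sum Σ(x_i·y_{i+1} − x_{i+1}·y_i):
  i=1: 3.3586·1.6007 − -0.2258·0.9128 = +5.5821 (running +5.5821)
  i=2: -0.2258·-0.4926 − -1.1543·1.6007 = +1.9588 (running +7.5409)
  i=3: -1.1543·-2.4206 − 2.4838·-0.4926 = +4.0176 (running +11.5586)
  i=4: 2.4838·0.9128 − 3.3586·-2.4206 = +10.3972 (running +21.9558)
Area = |Σ|/2 = |21.9558|/2 = 10.9779

Area at t=0.565: 10.9779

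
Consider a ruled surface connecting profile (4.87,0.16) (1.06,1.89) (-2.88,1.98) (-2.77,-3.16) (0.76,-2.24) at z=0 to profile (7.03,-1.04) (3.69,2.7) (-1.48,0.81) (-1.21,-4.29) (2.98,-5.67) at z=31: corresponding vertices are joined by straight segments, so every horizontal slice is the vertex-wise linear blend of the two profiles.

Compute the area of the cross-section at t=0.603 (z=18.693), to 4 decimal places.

Area at t=0.603: 37.9455

Cross-section at t=0.603: each vertex is (1-t)·p0[i] + t·p1[i].
  v1: (1-0.603)·(4.87,0.16) + 0.603·(7.03,-1.04) = (6.1725,-0.5636)
  v2: (1-0.603)·(1.06,1.89) + 0.603·(3.69,2.7) = (2.6459,2.3784)
  v3: (1-0.603)·(-2.88,1.98) + 0.603·(-1.48,0.81) = (-2.0358,1.2745)
  v4: (1-0.603)·(-2.77,-3.16) + 0.603·(-1.21,-4.29) = (-1.8293,-3.8414)
  v5: (1-0.603)·(0.76,-2.24) + 0.603·(2.98,-5.67) = (2.0987,-4.3083)
Shoelace sum Σ(x_i·y_{i+1} − x_{i+1}·y_i):
  i=1: 6.1725·2.3784 − 2.6459·-0.5636 = +16.1720 (running +16.1720)
  i=2: 2.6459·1.2745 − -2.0358·2.3784 = +8.2142 (running +24.3862)
  i=3: -2.0358·-3.8414 − -1.8293·1.2745 = +10.1518 (running +34.5380)
  i=4: -1.8293·-4.3083 − 2.0987·-3.8414 = +15.9430 (running +50.4810)
  i=5: 2.0987·-0.5636 − 6.1725·-4.3083 = +25.4100 (running +75.8910)
Area = |Σ|/2 = |75.8910|/2 = 37.9455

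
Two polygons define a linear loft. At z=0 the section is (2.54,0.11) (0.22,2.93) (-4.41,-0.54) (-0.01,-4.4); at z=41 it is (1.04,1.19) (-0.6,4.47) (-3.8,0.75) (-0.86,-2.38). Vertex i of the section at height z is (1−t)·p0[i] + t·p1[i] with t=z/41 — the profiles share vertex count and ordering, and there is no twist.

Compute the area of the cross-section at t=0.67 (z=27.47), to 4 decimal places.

Cross-section at t=0.67: each vertex is (1-t)·p0[i] + t·p1[i].
  v1: (1-0.67)·(2.54,0.11) + 0.67·(1.04,1.19) = (1.5350,0.8336)
  v2: (1-0.67)·(0.22,2.93) + 0.67·(-0.6,4.47) = (-0.3294,3.9618)
  v3: (1-0.67)·(-4.41,-0.54) + 0.67·(-3.8,0.75) = (-4.0013,0.3243)
  v4: (1-0.67)·(-0.01,-4.4) + 0.67·(-0.86,-2.38) = (-0.5795,-3.0466)
Shoelace sum Σ(x_i·y_{i+1} − x_{i+1}·y_i):
  i=1: 1.5350·3.9618 − -0.3294·0.8336 = +6.3560 (running +6.3560)
  i=2: -0.3294·0.3243 − -4.0013·3.9618 = +15.7455 (running +22.1015)
  i=3: -4.0013·-3.0466 − -0.5795·0.3243 = +12.3783 (running +34.4798)
  i=4: -0.5795·0.8336 − 1.5350·-3.0466 = +4.1935 (running +38.6732)
Area = |Σ|/2 = |38.6732|/2 = 19.3366

Area at t=0.67: 19.3366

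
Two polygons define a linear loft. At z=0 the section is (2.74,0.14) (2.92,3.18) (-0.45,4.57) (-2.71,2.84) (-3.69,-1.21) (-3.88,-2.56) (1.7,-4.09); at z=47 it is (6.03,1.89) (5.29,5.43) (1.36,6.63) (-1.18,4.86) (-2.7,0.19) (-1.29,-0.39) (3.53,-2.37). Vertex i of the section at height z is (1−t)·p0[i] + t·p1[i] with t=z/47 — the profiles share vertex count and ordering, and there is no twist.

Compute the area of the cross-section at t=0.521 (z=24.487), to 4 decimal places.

Area at t=0.521: 47.2589

Cross-section at t=0.521: each vertex is (1-t)·p0[i] + t·p1[i].
  v1: (1-0.521)·(2.74,0.14) + 0.521·(6.03,1.89) = (4.4541,1.0517)
  v2: (1-0.521)·(2.92,3.18) + 0.521·(5.29,5.43) = (4.1548,4.3522)
  v3: (1-0.521)·(-0.45,4.57) + 0.521·(1.36,6.63) = (0.4930,5.6433)
  v4: (1-0.521)·(-2.71,2.84) + 0.521·(-1.18,4.86) = (-1.9129,3.8924)
  v5: (1-0.521)·(-3.69,-1.21) + 0.521·(-2.7,0.19) = (-3.1742,-0.4806)
  v6: (1-0.521)·(-3.88,-2.56) + 0.521·(-1.29,-0.39) = (-2.5306,-1.4294)
  v7: (1-0.521)·(1.7,-4.09) + 0.521·(3.53,-2.37) = (2.6534,-3.1939)
Shoelace sum Σ(x_i·y_{i+1} − x_{i+1}·y_i):
  i=1: 4.4541·4.3522 − 4.1548·1.0517 = +15.0155 (running +15.0155)
  i=2: 4.1548·5.6433 − 0.4930·4.3522 = +21.3007 (running +36.3163)
  i=3: 0.4930·3.8924 − -1.9129·5.6433 = +12.7138 (running +49.0301)
  i=4: -1.9129·-0.4806 − -3.1742·3.8924 = +13.2747 (running +62.3048)
  i=5: -3.1742·-1.4294 − -2.5306·-0.4806 = +3.3211 (running +65.6259)
  i=6: -2.5306·-3.1939 − 2.6534·-1.4294 = +11.8754 (running +77.5012)
  i=7: 2.6534·1.0517 − 4.4541·-3.1939 = +17.0166 (running +94.5178)
Area = |Σ|/2 = |94.5178|/2 = 47.2589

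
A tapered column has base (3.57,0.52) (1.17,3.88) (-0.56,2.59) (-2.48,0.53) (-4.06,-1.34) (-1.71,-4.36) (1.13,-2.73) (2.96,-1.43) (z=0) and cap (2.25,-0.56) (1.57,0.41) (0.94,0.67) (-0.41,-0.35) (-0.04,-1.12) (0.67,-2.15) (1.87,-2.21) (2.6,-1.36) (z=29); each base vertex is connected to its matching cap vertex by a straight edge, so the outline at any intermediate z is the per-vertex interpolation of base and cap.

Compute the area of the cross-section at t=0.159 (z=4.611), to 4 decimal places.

Area at t=0.159: 27.8833

Cross-section at t=0.159: each vertex is (1-t)·p0[i] + t·p1[i].
  v1: (1-0.159)·(3.57,0.52) + 0.159·(2.25,-0.56) = (3.3601,0.3483)
  v2: (1-0.159)·(1.17,3.88) + 0.159·(1.57,0.41) = (1.2336,3.3283)
  v3: (1-0.159)·(-0.56,2.59) + 0.159·(0.94,0.67) = (-0.3215,2.2847)
  v4: (1-0.159)·(-2.48,0.53) + 0.159·(-0.41,-0.35) = (-2.1509,0.3901)
  v5: (1-0.159)·(-4.06,-1.34) + 0.159·(-0.04,-1.12) = (-3.4208,-1.3050)
  v6: (1-0.159)·(-1.71,-4.36) + 0.159·(0.67,-2.15) = (-1.3316,-4.0086)
  v7: (1-0.159)·(1.13,-2.73) + 0.159·(1.87,-2.21) = (1.2477,-2.6473)
  v8: (1-0.159)·(2.96,-1.43) + 0.159·(2.6,-1.36) = (2.9028,-1.4189)
Shoelace sum Σ(x_i·y_{i+1} − x_{i+1}·y_i):
  i=1: 3.3601·3.3283 − 1.2336·0.3483 = +10.7537 (running +10.7537)
  i=2: 1.2336·2.2847 − -0.3215·3.3283 = +3.8885 (running +14.6422)
  i=3: -0.3215·0.3901 − -2.1509·2.2847 = +4.7887 (running +19.4309)
  i=4: -2.1509·-1.3050 − -3.4208·0.3901 = +4.1413 (running +23.5723)
  i=5: -3.4208·-4.0086 − -1.3316·-1.3050 = +11.9750 (running +35.5473)
  i=6: -1.3316·-2.6473 − 1.2477·-4.0086 = +8.5265 (running +44.0738)
  i=7: 1.2477·-1.4189 − 2.9028·-2.6473 = +5.9143 (running +49.9880)
  i=8: 2.9028·0.3483 − 3.3601·-1.4189 = +5.7785 (running +55.7666)
Area = |Σ|/2 = |55.7666|/2 = 27.8833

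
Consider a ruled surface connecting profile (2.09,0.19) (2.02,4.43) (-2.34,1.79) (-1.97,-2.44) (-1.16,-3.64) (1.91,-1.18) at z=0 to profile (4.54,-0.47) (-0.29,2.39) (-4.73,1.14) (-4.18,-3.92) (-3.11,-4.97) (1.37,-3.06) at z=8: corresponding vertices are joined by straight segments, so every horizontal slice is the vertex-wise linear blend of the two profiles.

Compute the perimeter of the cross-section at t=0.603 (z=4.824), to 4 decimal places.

Perimeter at t=0.603: 22.8427

Cross-section at t=0.603: each vertex is (1-t)·p0[i] + t·p1[i].
  v1: (1-0.603)·(2.09,0.19) + 0.603·(4.54,-0.47) = (3.5673,-0.2080)
  v2: (1-0.603)·(2.02,4.43) + 0.603·(-0.29,2.39) = (0.6271,3.1999)
  v3: (1-0.603)·(-2.34,1.79) + 0.603·(-4.73,1.14) = (-3.7812,1.3981)
  v4: (1-0.603)·(-1.97,-2.44) + 0.603·(-4.18,-3.92) = (-3.3026,-3.3324)
  v5: (1-0.603)·(-1.16,-3.64) + 0.603·(-3.11,-4.97) = (-2.3358,-4.4420)
  v6: (1-0.603)·(1.91,-1.18) + 0.603·(1.37,-3.06) = (1.5844,-2.3136)
Perimeter = Σ |v_{i+1} − v_i|:
  edge 1→2: √(-2.9403² + 3.4079²) = 4.5010 (running 4.5010)
  edge 2→3: √(-4.4082² + -1.8018²) = 4.7623 (running 9.2632)
  edge 3→4: √(0.4785² + -4.7305²) = 4.7546 (running 14.0179)
  edge 4→5: √(0.9668² + -1.1095²) = 1.4717 (running 15.4895)
  edge 5→6: √(3.9202² + 2.1283²) = 4.4607 (running 19.9503)
  edge 6→1: √(1.9830² + 2.1057²) = 2.8924 (running 22.8427)
Perimeter = 22.8427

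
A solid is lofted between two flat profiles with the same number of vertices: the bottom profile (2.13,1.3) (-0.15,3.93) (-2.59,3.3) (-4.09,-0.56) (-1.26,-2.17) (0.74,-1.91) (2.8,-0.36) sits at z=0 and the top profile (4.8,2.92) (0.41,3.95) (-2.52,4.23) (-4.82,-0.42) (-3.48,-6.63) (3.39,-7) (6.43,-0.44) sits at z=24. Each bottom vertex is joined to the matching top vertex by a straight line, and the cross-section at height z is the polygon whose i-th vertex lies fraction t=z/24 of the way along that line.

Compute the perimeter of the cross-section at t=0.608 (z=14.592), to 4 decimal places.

Cross-section at t=0.608: each vertex is (1-t)·p0[i] + t·p1[i].
  v1: (1-0.608)·(2.13,1.3) + 0.608·(4.8,2.92) = (3.7534,2.2850)
  v2: (1-0.608)·(-0.15,3.93) + 0.608·(0.41,3.95) = (0.1905,3.9422)
  v3: (1-0.608)·(-2.59,3.3) + 0.608·(-2.52,4.23) = (-2.5474,3.8654)
  v4: (1-0.608)·(-4.09,-0.56) + 0.608·(-4.82,-0.42) = (-4.5338,-0.4749)
  v5: (1-0.608)·(-1.26,-2.17) + 0.608·(-3.48,-6.63) = (-2.6098,-4.8817)
  v6: (1-0.608)·(0.74,-1.91) + 0.608·(3.39,-7) = (2.3512,-5.0047)
  v7: (1-0.608)·(2.8,-0.36) + 0.608·(6.43,-0.44) = (5.0070,-0.4086)
Perimeter = Σ |v_{i+1} − v_i|:
  edge 1→2: √(-3.5629² + 1.6572²) = 3.9294 (running 3.9294)
  edge 2→3: √(-2.7379² + -0.0767²) = 2.7390 (running 6.6684)
  edge 3→4: √(-1.9864² + -4.3403²) = 4.7733 (running 11.4417)
  edge 4→5: √(1.9241² + -4.4068²) = 4.8085 (running 16.2502)
  edge 5→6: √(4.9610² + -0.1230²) = 4.9625 (running 21.2127)
  edge 6→7: √(2.6558² + 4.5961²) = 5.3082 (running 26.5210)
  edge 7→1: √(-1.2537² + 2.6936²) = 2.9711 (running 29.4920)
Perimeter = 29.4920

Perimeter at t=0.608: 29.4920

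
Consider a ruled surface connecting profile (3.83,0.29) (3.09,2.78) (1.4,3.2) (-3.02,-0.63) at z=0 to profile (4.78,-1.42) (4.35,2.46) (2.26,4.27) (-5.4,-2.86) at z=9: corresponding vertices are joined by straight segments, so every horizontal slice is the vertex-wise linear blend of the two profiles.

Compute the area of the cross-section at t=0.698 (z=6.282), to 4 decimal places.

Cross-section at t=0.698: each vertex is (1-t)·p0[i] + t·p1[i].
  v1: (1-0.698)·(3.83,0.29) + 0.698·(4.78,-1.42) = (4.4931,-0.9036)
  v2: (1-0.698)·(3.09,2.78) + 0.698·(4.35,2.46) = (3.9695,2.5566)
  v3: (1-0.698)·(1.4,3.2) + 0.698·(2.26,4.27) = (2.0003,3.9469)
  v4: (1-0.698)·(-3.02,-0.63) + 0.698·(-5.4,-2.86) = (-4.6812,-2.1865)
Shoelace sum Σ(x_i·y_{i+1} − x_{i+1}·y_i):
  i=1: 4.4931·2.5566 − 3.9695·-0.9036 = +15.0740 (running +15.0740)
  i=2: 3.9695·3.9469 − 2.0003·2.5566 = +10.5530 (running +25.6270)
  i=3: 2.0003·-2.1865 − -4.6812·3.9469 = +14.1025 (running +39.7295)
  i=4: -4.6812·-0.9036 − 4.4931·-2.1865 = +14.0542 (running +53.7837)
Area = |Σ|/2 = |53.7837|/2 = 26.8918

Area at t=0.698: 26.8918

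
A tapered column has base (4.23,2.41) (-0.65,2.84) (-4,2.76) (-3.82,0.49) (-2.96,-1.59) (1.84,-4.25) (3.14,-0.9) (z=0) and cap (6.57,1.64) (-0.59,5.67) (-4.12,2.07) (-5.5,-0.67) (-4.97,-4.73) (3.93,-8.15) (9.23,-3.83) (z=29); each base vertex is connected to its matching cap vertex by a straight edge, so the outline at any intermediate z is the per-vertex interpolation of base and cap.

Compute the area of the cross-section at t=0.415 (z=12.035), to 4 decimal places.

Area at t=0.415: 70.8098

Cross-section at t=0.415: each vertex is (1-t)·p0[i] + t·p1[i].
  v1: (1-0.415)·(4.23,2.41) + 0.415·(6.57,1.64) = (5.2011,2.0904)
  v2: (1-0.415)·(-0.65,2.84) + 0.415·(-0.59,5.67) = (-0.6251,4.0144)
  v3: (1-0.415)·(-4,2.76) + 0.415·(-4.12,2.07) = (-4.0498,2.4736)
  v4: (1-0.415)·(-3.82,0.49) + 0.415·(-5.5,-0.67) = (-4.5172,0.0086)
  v5: (1-0.415)·(-2.96,-1.59) + 0.415·(-4.97,-4.73) = (-3.7941,-2.8931)
  v6: (1-0.415)·(1.84,-4.25) + 0.415·(3.93,-8.15) = (2.7073,-5.8685)
  v7: (1-0.415)·(3.14,-0.9) + 0.415·(9.23,-3.83) = (5.6673,-2.1159)
Shoelace sum Σ(x_i·y_{i+1} − x_{i+1}·y_i):
  i=1: 5.2011·4.0144 − -0.6251·2.0904 = +22.1863 (running +22.1863)
  i=2: -0.6251·2.4736 − -4.0498·4.0144 = +14.7114 (running +36.8977)
  i=3: -4.0498·0.0086 − -4.5172·2.4736 = +11.1391 (running +48.0369)
  i=4: -4.5172·-2.8931 − -3.7941·0.0086 = +13.1013 (running +61.1382)
  i=5: -3.7941·-5.8685 − 2.7073·-2.8931 = +30.0986 (running +91.2368)
  i=6: 2.7073·-2.1159 − 5.6673·-5.8685 = +27.5302 (running +118.7671)
  i=7: 5.6673·2.0904 − 5.2011·-2.1159 = +22.8526 (running +141.6196)
Area = |Σ|/2 = |141.6196|/2 = 70.8098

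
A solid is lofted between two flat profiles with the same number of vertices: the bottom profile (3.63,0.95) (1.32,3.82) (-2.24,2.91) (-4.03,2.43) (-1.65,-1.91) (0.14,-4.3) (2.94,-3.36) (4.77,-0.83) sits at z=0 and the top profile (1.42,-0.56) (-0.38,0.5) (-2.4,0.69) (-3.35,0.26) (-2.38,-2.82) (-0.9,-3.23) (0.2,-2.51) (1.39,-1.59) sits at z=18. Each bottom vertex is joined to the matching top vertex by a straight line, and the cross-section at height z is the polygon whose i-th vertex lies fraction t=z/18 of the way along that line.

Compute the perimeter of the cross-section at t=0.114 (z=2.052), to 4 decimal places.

Perimeter at t=0.114: 23.9193

Cross-section at t=0.114: each vertex is (1-t)·p0[i] + t·p1[i].
  v1: (1-0.114)·(3.63,0.95) + 0.114·(1.42,-0.56) = (3.3781,0.7779)
  v2: (1-0.114)·(1.32,3.82) + 0.114·(-0.38,0.5) = (1.1262,3.4415)
  v3: (1-0.114)·(-2.24,2.91) + 0.114·(-2.4,0.69) = (-2.2582,2.6569)
  v4: (1-0.114)·(-4.03,2.43) + 0.114·(-3.35,0.26) = (-3.9525,2.1826)
  v5: (1-0.114)·(-1.65,-1.91) + 0.114·(-2.38,-2.82) = (-1.7332,-2.0137)
  v6: (1-0.114)·(0.14,-4.3) + 0.114·(-0.9,-3.23) = (0.0214,-4.1780)
  v7: (1-0.114)·(2.94,-3.36) + 0.114·(0.2,-2.51) = (2.6276,-3.2631)
  v8: (1-0.114)·(4.77,-0.83) + 0.114·(1.39,-1.59) = (4.3847,-0.9166)
Perimeter = Σ |v_{i+1} − v_i|:
  edge 1→2: √(-2.2519² + 2.6637²) = 3.4880 (running 3.4880)
  edge 2→3: √(-3.3844² + -0.7846²) = 3.4742 (running 6.9622)
  edge 3→4: √(-1.6942² + -0.4743²) = 1.7594 (running 8.7215)
  edge 4→5: √(2.2193² + -4.1964²) = 4.7471 (running 13.4686)
  edge 5→6: √(1.7547² + -2.1643²) = 2.7862 (running 16.2548)
  edge 6→7: √(2.6062² + 0.9149²) = 2.7621 (running 19.0169)
  edge 7→8: √(1.7570² + 2.3465²) = 2.9314 (running 21.9483)
  edge 8→1: √(-1.0066² + 1.6945²) = 1.9709 (running 23.9193)
Perimeter = 23.9193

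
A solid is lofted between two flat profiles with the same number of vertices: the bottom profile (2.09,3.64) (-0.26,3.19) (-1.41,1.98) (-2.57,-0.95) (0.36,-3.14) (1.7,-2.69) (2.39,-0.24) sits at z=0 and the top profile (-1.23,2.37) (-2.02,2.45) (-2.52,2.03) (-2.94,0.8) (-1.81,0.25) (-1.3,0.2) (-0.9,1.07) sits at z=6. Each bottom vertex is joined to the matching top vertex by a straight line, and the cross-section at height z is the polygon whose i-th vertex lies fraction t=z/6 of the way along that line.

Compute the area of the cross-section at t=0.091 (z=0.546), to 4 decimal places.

Cross-section at t=0.091: each vertex is (1-t)·p0[i] + t·p1[i].
  v1: (1-0.091)·(2.09,3.64) + 0.091·(-1.23,2.37) = (1.7879,3.5244)
  v2: (1-0.091)·(-0.26,3.19) + 0.091·(-2.02,2.45) = (-0.4202,3.1227)
  v3: (1-0.091)·(-1.41,1.98) + 0.091·(-2.52,2.03) = (-1.5110,1.9846)
  v4: (1-0.091)·(-2.57,-0.95) + 0.091·(-2.94,0.8) = (-2.6037,-0.7908)
  v5: (1-0.091)·(0.36,-3.14) + 0.091·(-1.81,0.25) = (0.1625,-2.8315)
  v6: (1-0.091)·(1.7,-2.69) + 0.091·(-1.3,0.2) = (1.4270,-2.4270)
  v7: (1-0.091)·(2.39,-0.24) + 0.091·(-0.9,1.07) = (2.0906,-0.1208)
Shoelace sum Σ(x_i·y_{i+1} − x_{i+1}·y_i):
  i=1: 1.7879·3.1227 − -0.4202·3.5244 = +7.0638 (running +7.0638)
  i=2: -0.4202·1.9846 − -1.5110·3.1227 = +3.8845 (running +10.9483)
  i=3: -1.5110·-0.7908 − -2.6037·1.9846 = +6.3619 (running +17.3103)
  i=4: -2.6037·-2.8315 − 0.1625·-0.7908 = +7.5008 (running +24.8111)
  i=5: 0.1625·-2.4270 − 1.4270·-2.8315 = +3.6461 (running +28.4572)
  i=6: 1.4270·-0.1208 − 2.0906·-2.4270 = +4.9016 (running +33.3588)
  i=7: 2.0906·3.5244 − 1.7879·-0.1208 = +7.5842 (running +40.9429)
Area = |Σ|/2 = |40.9429|/2 = 20.4715

Area at t=0.091: 20.4715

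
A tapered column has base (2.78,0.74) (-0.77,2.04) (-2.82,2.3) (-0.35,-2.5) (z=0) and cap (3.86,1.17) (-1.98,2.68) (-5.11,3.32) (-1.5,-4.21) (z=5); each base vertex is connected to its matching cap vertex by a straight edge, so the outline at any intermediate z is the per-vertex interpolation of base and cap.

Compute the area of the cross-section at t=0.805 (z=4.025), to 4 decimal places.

Area at t=0.805: 26.2566

Cross-section at t=0.805: each vertex is (1-t)·p0[i] + t·p1[i].
  v1: (1-0.805)·(2.78,0.74) + 0.805·(3.86,1.17) = (3.6494,1.0861)
  v2: (1-0.805)·(-0.77,2.04) + 0.805·(-1.98,2.68) = (-1.7441,2.5552)
  v3: (1-0.805)·(-2.82,2.3) + 0.805·(-5.11,3.32) = (-4.6635,3.1211)
  v4: (1-0.805)·(-0.35,-2.5) + 0.805·(-1.5,-4.21) = (-1.2757,-3.8765)
Shoelace sum Σ(x_i·y_{i+1} − x_{i+1}·y_i):
  i=1: 3.6494·2.5552 − -1.7441·1.0861 = +11.2192 (running +11.2192)
  i=2: -1.7441·3.1211 − -4.6635·2.5552 = +6.4727 (running +17.6919)
  i=3: -4.6635·-3.8765 − -1.2757·3.1211 = +22.0598 (running +39.7518)
  i=4: -1.2757·1.0861 − 3.6494·-3.8765 = +12.7614 (running +52.5132)
Area = |Σ|/2 = |52.5132|/2 = 26.2566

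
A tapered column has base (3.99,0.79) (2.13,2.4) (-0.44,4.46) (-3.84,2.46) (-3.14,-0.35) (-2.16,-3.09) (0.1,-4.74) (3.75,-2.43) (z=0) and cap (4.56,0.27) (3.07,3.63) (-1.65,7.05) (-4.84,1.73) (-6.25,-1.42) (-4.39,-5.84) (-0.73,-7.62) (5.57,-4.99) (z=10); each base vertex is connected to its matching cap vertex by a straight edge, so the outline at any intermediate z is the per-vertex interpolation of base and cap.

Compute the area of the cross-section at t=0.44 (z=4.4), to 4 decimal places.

Cross-section at t=0.44: each vertex is (1-t)·p0[i] + t·p1[i].
  v1: (1-0.44)·(3.99,0.79) + 0.44·(4.56,0.27) = (4.2408,0.5612)
  v2: (1-0.44)·(2.13,2.4) + 0.44·(3.07,3.63) = (2.5436,2.9412)
  v3: (1-0.44)·(-0.44,4.46) + 0.44·(-1.65,7.05) = (-0.9724,5.5996)
  v4: (1-0.44)·(-3.84,2.46) + 0.44·(-4.84,1.73) = (-4.2800,2.1388)
  v5: (1-0.44)·(-3.14,-0.35) + 0.44·(-6.25,-1.42) = (-4.5084,-0.8208)
  v6: (1-0.44)·(-2.16,-3.09) + 0.44·(-4.39,-5.84) = (-3.1412,-4.3000)
  v7: (1-0.44)·(0.1,-4.74) + 0.44·(-0.73,-7.62) = (-0.2652,-6.0072)
  v8: (1-0.44)·(3.75,-2.43) + 0.44·(5.57,-4.99) = (4.5508,-3.5564)
Shoelace sum Σ(x_i·y_{i+1} − x_{i+1}·y_i):
  i=1: 4.2408·2.9412 − 2.5436·0.5612 = +11.0456 (running +11.0456)
  i=2: 2.5436·5.5996 − -0.9724·2.9412 = +17.1032 (running +28.1487)
  i=3: -0.9724·2.1388 − -4.2800·5.5996 = +21.8865 (running +50.0353)
  i=4: -4.2800·-0.8208 − -4.5084·2.1388 = +13.1556 (running +63.1908)
  i=5: -4.5084·-4.3000 − -3.1412·-0.8208 = +16.8078 (running +79.9987)
  i=6: -3.1412·-6.0072 − -0.2652·-4.3000 = +17.7295 (running +97.7281)
  i=7: -0.2652·-3.5564 − 4.5508·-6.0072 = +28.2807 (running +126.0088)
  i=8: 4.5508·0.5612 − 4.2408·-3.5564 = +17.6359 (running +143.6447)
Area = |Σ|/2 = |143.6447|/2 = 71.8224

Area at t=0.44: 71.8224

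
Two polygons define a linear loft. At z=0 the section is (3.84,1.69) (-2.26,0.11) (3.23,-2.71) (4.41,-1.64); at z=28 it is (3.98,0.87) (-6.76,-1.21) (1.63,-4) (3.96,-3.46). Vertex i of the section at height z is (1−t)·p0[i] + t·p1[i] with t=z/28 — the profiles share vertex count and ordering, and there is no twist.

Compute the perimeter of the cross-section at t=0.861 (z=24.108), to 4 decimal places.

Cross-section at t=0.861: each vertex is (1-t)·p0[i] + t·p1[i].
  v1: (1-0.861)·(3.84,1.69) + 0.861·(3.98,0.87) = (3.9605,0.9840)
  v2: (1-0.861)·(-2.26,0.11) + 0.861·(-6.76,-1.21) = (-6.1345,-1.0265)
  v3: (1-0.861)·(3.23,-2.71) + 0.861·(1.63,-4) = (1.8524,-3.8207)
  v4: (1-0.861)·(4.41,-1.64) + 0.861·(3.96,-3.46) = (4.0225,-3.2070)
Perimeter = Σ |v_{i+1} − v_i|:
  edge 1→2: √(-10.0950² + -2.0105²) = 10.2933 (running 10.2933)
  edge 2→3: √(7.9869² + -2.7942²) = 8.4616 (running 18.7549)
  edge 3→4: √(2.1701² + 0.6137²) = 2.2552 (running 21.0101)
  edge 4→1: √(-0.0620² + 4.1910²) = 4.1915 (running 25.2016)
Perimeter = 25.2016

Perimeter at t=0.861: 25.2016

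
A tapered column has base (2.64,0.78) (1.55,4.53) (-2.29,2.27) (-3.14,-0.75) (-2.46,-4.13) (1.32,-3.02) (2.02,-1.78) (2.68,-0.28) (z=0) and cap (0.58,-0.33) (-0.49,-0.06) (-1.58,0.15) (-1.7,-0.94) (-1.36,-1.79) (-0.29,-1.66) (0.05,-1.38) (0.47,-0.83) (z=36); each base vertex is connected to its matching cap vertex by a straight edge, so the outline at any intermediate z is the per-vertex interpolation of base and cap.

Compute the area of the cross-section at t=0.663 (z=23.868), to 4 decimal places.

Area at t=0.663: 10.0325

Cross-section at t=0.663: each vertex is (1-t)·p0[i] + t·p1[i].
  v1: (1-0.663)·(2.64,0.78) + 0.663·(0.58,-0.33) = (1.2742,0.0441)
  v2: (1-0.663)·(1.55,4.53) + 0.663·(-0.49,-0.06) = (0.1975,1.4868)
  v3: (1-0.663)·(-2.29,2.27) + 0.663·(-1.58,0.15) = (-1.8193,0.8644)
  v4: (1-0.663)·(-3.14,-0.75) + 0.663·(-1.7,-0.94) = (-2.1853,-0.8760)
  v5: (1-0.663)·(-2.46,-4.13) + 0.663·(-1.36,-1.79) = (-1.7307,-2.5786)
  v6: (1-0.663)·(1.32,-3.02) + 0.663·(-0.29,-1.66) = (0.2526,-2.1183)
  v7: (1-0.663)·(2.02,-1.78) + 0.663·(0.05,-1.38) = (0.7139,-1.5148)
  v8: (1-0.663)·(2.68,-0.28) + 0.663·(0.47,-0.83) = (1.2148,-0.6447)
Shoelace sum Σ(x_i·y_{i+1} − x_{i+1}·y_i):
  i=1: 1.2742·1.4868 − 0.1975·0.0441 = +1.8858 (running +1.8858)
  i=2: 0.1975·0.8644 − -1.8193·1.4868 = +2.8757 (running +4.7615)
  i=3: -1.8193·-0.8760 − -2.1853·0.8644 = +3.4827 (running +8.2442)
  i=4: -2.1853·-2.5786 − -1.7307·-0.8760 = +4.1189 (running +12.3630)
  i=5: -1.7307·-2.1183 − 0.2526·-2.5786 = +4.3174 (running +16.6805)
  i=6: 0.2526·-1.5148 − 0.7139·-2.1183 = +1.1297 (running +17.8102)
  i=7: 0.7139·-0.6447 − 1.2148·-1.5148 = +1.3799 (running +19.1901)
  i=8: 1.2148·0.0441 − 1.2742·-0.6447 = +0.8750 (running +20.0650)
Area = |Σ|/2 = |20.0650|/2 = 10.0325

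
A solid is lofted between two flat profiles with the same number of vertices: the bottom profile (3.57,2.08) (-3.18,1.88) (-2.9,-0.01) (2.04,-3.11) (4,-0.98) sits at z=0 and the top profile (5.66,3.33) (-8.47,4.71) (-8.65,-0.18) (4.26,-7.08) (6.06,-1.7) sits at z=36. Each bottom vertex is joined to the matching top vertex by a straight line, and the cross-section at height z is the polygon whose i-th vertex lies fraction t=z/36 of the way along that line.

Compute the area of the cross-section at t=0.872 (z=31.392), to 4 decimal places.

Area at t=0.872: 97.5866

Cross-section at t=0.872: each vertex is (1-t)·p0[i] + t·p1[i].
  v1: (1-0.872)·(3.57,2.08) + 0.872·(5.66,3.33) = (5.3925,3.1700)
  v2: (1-0.872)·(-3.18,1.88) + 0.872·(-8.47,4.71) = (-7.7929,4.3478)
  v3: (1-0.872)·(-2.9,-0.01) + 0.872·(-8.65,-0.18) = (-7.9140,-0.1582)
  v4: (1-0.872)·(2.04,-3.11) + 0.872·(4.26,-7.08) = (3.9758,-6.5718)
  v5: (1-0.872)·(4,-0.98) + 0.872·(6.06,-1.7) = (5.7963,-1.6078)
Shoelace sum Σ(x_i·y_{i+1} − x_{i+1}·y_i):
  i=1: 5.3925·4.3478 − -7.7929·3.1700 = +48.1486 (running +48.1486)
  i=2: -7.7929·-0.1582 − -7.9140·4.3478 = +35.6413 (running +83.7900)
  i=3: -7.9140·-6.5718 − 3.9758·-0.1582 = +52.6387 (running +136.4286)
  i=4: 3.9758·-1.6078 − 5.7963·-6.5718 = +31.7000 (running +168.1286)
  i=5: 5.7963·3.1700 − 5.3925·-1.6078 = +27.0446 (running +195.1732)
Area = |Σ|/2 = |195.1732|/2 = 97.5866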